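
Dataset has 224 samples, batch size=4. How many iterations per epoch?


Iterations per epoch = dataset_size / batch_size
= 224 / 4
= 56

56


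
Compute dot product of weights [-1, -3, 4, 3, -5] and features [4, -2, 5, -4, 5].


Element-wise products:
-1 * 4 = -4
-3 * -2 = 6
4 * 5 = 20
3 * -4 = -12
-5 * 5 = -25
Sum = -4 + 6 + 20 + -12 + -25
= -15

-15


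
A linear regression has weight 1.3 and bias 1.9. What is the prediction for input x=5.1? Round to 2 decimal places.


y = 1.3 * 5.1 + (1.9)
= 6.63 + (1.9)
= 8.53

8.53


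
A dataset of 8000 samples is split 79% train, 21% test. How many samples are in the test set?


Train samples = 8000 * 79% = 6320
Test samples = 8000 - 6320
= 1680

1680


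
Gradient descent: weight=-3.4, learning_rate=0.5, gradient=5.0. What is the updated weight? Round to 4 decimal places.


w_new = w_old - lr * gradient
= -3.4 - 0.5 * 5.0
= -3.4 - (2.5)
= -5.9000

-5.9000


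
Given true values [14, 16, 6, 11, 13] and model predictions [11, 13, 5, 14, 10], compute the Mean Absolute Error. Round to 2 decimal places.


Absolute errors: [3, 3, 1, 3, 3]
Sum of absolute errors = 13
MAE = 13 / 5 = 2.60

2.60


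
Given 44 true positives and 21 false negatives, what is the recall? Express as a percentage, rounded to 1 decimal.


Recall = TP / (TP + FN) * 100
= 44 / (44 + 21)
= 44 / 65
= 0.6769
= 67.7%

67.7


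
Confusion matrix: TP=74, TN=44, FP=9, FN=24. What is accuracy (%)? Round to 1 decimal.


Accuracy = (TP + TN) / (TP + TN + FP + FN) * 100
= (74 + 44) / (74 + 44 + 9 + 24)
= 118 / 151
= 0.7815
= 78.1%

78.1


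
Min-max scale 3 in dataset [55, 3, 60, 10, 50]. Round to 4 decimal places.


Min = 3, Max = 60
Range = 60 - 3 = 57
Scaled = (x - min) / (max - min)
= (3 - 3) / 57
= 0 / 57
= 0.0000

0.0000


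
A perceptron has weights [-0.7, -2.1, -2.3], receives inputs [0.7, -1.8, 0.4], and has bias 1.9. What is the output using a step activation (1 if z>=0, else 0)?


z = w . x + b
= -0.7*0.7 + -2.1*-1.8 + -2.3*0.4 + 1.9
= -0.49 + 3.78 + -0.92 + 1.9
= 2.37 + 1.9
= 4.27
Since z = 4.27 >= 0, output = 1

1


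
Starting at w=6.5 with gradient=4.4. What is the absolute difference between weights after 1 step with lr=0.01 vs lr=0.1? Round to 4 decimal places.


With lr=0.01: w_new = 6.5 - 0.01 * 4.4 = 6.456
With lr=0.1: w_new = 6.5 - 0.1 * 4.4 = 6.06
Absolute difference = |6.456 - 6.06|
= 0.3960

0.3960


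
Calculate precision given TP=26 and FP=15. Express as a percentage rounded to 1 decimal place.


Precision = TP / (TP + FP) * 100
= 26 / (26 + 15)
= 26 / 41
= 0.6341
= 63.4%

63.4


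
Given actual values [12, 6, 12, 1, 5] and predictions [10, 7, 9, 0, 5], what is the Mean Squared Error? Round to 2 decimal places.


Differences: [2, -1, 3, 1, 0]
Squared errors: [4, 1, 9, 1, 0]
Sum of squared errors = 15
MSE = 15 / 5 = 3.00

3.00


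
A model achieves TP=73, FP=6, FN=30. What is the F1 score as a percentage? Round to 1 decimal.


Precision = TP / (TP + FP) = 73 / 79 = 0.9241
Recall = TP / (TP + FN) = 73 / 103 = 0.7087
F1 = 2 * P * R / (P + R)
= 2 * 0.9241 * 0.7087 / (0.9241 + 0.7087)
= 1.3098 / 1.6328
= 0.8022
As percentage: 80.2%

80.2


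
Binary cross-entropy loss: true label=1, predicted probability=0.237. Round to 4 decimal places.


For y=1: Loss = -log(p)
= -log(0.237)
= -(-1.4397)
= 1.4397

1.4397


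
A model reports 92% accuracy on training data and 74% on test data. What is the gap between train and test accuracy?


Gap = train_accuracy - test_accuracy
= 92 - 74
= 18%
This gap suggests the model is overfitting.

18


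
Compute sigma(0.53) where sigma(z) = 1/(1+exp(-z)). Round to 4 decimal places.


sigmoid(z) = 1 / (1 + exp(-z))
exp(-(0.53)) = exp(-0.53) = 0.5886
1 + 0.5886 = 1.5886
1 / 1.5886 = 0.6295

0.6295


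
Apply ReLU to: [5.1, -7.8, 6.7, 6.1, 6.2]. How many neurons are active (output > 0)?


ReLU(x) = max(0, x) for each element:
ReLU(5.1) = 5.1
ReLU(-7.8) = 0
ReLU(6.7) = 6.7
ReLU(6.1) = 6.1
ReLU(6.2) = 6.2
Active neurons (>0): 4

4


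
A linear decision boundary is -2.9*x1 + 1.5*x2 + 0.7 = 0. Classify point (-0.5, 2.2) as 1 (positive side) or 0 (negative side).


Compute -2.9 * -0.5 + 1.5 * 2.2 + 0.7
= 1.45 + 3.3 + 0.7
= 5.45
Since 5.45 >= 0, the point is on the positive side.

1


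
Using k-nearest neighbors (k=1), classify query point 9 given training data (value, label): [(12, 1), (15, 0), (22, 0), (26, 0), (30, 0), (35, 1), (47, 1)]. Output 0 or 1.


Distances from query 9:
Point 12 (class 1): distance = 3
K=1 nearest neighbors: classes = [1]
Votes for class 1: 1 / 1
Majority vote => class 1

1


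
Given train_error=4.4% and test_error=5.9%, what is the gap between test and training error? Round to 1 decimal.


Generalization gap = test_error - train_error
= 5.9 - 4.4
= 1.5%
A small gap suggests good generalization.

1.5


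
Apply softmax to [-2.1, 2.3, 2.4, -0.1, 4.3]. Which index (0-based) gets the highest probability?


Softmax is a monotonic transformation, so it preserves the argmax.
We need to find the index of the maximum logit.
Index 0: -2.1
Index 1: 2.3
Index 2: 2.4
Index 3: -0.1
Index 4: 4.3
Maximum logit = 4.3 at index 4

4


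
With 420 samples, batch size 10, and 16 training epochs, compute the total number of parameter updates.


Iterations per epoch = 420 / 10 = 42
Total updates = iterations_per_epoch * epochs
= 42 * 16
= 672

672


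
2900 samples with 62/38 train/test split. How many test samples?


Train samples = 2900 * 62% = 1798
Test samples = 2900 - 1798
= 1102

1102


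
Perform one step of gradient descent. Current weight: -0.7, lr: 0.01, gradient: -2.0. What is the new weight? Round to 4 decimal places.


w_new = w_old - lr * gradient
= -0.7 - 0.01 * -2.0
= -0.7 - (-0.02)
= -0.6800

-0.6800


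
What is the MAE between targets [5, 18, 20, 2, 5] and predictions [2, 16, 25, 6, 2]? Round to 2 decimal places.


Absolute errors: [3, 2, 5, 4, 3]
Sum of absolute errors = 17
MAE = 17 / 5 = 3.40

3.40


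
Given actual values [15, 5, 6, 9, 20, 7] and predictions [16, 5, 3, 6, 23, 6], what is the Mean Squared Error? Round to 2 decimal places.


Differences: [-1, 0, 3, 3, -3, 1]
Squared errors: [1, 0, 9, 9, 9, 1]
Sum of squared errors = 29
MSE = 29 / 6 = 4.83

4.83


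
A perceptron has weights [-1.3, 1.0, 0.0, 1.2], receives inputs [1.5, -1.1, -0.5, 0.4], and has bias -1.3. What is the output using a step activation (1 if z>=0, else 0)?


z = w . x + b
= -1.3*1.5 + 1.0*-1.1 + 0.0*-0.5 + 1.2*0.4 + -1.3
= -1.95 + -1.1 + -0.0 + 0.48 + -1.3
= -2.57 + -1.3
= -3.87
Since z = -3.87 < 0, output = 0

0


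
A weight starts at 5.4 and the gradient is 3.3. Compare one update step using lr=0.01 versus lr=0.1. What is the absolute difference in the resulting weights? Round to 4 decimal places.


With lr=0.01: w_new = 5.4 - 0.01 * 3.3 = 5.367
With lr=0.1: w_new = 5.4 - 0.1 * 3.3 = 5.07
Absolute difference = |5.367 - 5.07|
= 0.2970

0.2970


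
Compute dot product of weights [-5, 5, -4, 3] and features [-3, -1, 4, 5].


Element-wise products:
-5 * -3 = 15
5 * -1 = -5
-4 * 4 = -16
3 * 5 = 15
Sum = 15 + -5 + -16 + 15
= 9

9


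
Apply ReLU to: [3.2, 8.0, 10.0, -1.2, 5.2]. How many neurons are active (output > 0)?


ReLU(x) = max(0, x) for each element:
ReLU(3.2) = 3.2
ReLU(8.0) = 8.0
ReLU(10.0) = 10.0
ReLU(-1.2) = 0
ReLU(5.2) = 5.2
Active neurons (>0): 4

4


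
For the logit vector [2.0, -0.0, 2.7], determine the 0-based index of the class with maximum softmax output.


Softmax is a monotonic transformation, so it preserves the argmax.
We need to find the index of the maximum logit.
Index 0: 2.0
Index 1: -0.0
Index 2: 2.7
Maximum logit = 2.7 at index 2

2


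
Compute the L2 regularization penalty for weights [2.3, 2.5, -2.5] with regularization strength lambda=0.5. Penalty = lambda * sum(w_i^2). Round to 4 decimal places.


Squaring each weight:
2.3^2 = 5.29
2.5^2 = 6.25
(-2.5)^2 = 6.25
Sum of squares = 17.79
Penalty = 0.5 * 17.79 = 8.8950

8.8950


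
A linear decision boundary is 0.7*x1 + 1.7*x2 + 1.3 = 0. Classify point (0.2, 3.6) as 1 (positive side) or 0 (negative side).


Compute 0.7 * 0.2 + 1.7 * 3.6 + 1.3
= 0.14 + 6.12 + 1.3
= 7.56
Since 7.56 >= 0, the point is on the positive side.

1


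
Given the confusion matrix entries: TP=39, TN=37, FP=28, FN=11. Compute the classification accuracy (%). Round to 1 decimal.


Accuracy = (TP + TN) / (TP + TN + FP + FN) * 100
= (39 + 37) / (39 + 37 + 28 + 11)
= 76 / 115
= 0.6609
= 66.1%

66.1


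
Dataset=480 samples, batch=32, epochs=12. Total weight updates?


Iterations per epoch = 480 / 32 = 15
Total updates = iterations_per_epoch * epochs
= 15 * 12
= 180

180


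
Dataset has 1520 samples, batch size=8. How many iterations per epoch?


Iterations per epoch = dataset_size / batch_size
= 1520 / 8
= 190

190


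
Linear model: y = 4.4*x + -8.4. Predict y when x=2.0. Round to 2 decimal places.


y = 4.4 * 2.0 + (-8.4)
= 8.8 + (-8.4)
= 0.40

0.40


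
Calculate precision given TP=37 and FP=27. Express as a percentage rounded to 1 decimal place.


Precision = TP / (TP + FP) * 100
= 37 / (37 + 27)
= 37 / 64
= 0.5781
= 57.8%

57.8


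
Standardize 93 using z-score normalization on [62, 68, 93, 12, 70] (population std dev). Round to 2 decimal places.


Mean = (62 + 68 + 93 + 12 + 70) / 5 = 61.0
Variance = sum((x_i - mean)^2) / n = 711.2
Std = sqrt(711.2) = 26.6683
Z = (x - mean) / std
= (93 - 61.0) / 26.6683
= 32.0 / 26.6683
= 1.20

1.20


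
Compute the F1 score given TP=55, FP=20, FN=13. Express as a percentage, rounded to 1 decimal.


Precision = TP / (TP + FP) = 55 / 75 = 0.7333
Recall = TP / (TP + FN) = 55 / 68 = 0.8088
F1 = 2 * P * R / (P + R)
= 2 * 0.7333 * 0.8088 / (0.7333 + 0.8088)
= 1.1863 / 1.5422
= 0.7692
As percentage: 76.9%

76.9


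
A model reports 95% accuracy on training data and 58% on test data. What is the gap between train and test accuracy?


Gap = train_accuracy - test_accuracy
= 95 - 58
= 37%
This large gap strongly indicates overfitting.

37


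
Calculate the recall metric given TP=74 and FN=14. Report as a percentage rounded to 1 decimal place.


Recall = TP / (TP + FN) * 100
= 74 / (74 + 14)
= 74 / 88
= 0.8409
= 84.1%

84.1


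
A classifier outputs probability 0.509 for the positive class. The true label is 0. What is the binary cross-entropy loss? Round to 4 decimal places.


For y=0: Loss = -log(1-p)
= -log(1 - 0.509)
= -log(0.491)
= -(-0.7113)
= 0.7113

0.7113


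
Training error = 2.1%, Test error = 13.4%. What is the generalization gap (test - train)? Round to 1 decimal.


Generalization gap = test_error - train_error
= 13.4 - 2.1
= 11.3%
A large gap suggests overfitting.

11.3


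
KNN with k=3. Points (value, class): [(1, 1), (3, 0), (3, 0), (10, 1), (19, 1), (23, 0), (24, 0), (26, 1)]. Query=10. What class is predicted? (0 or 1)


Distances from query 10:
Point 10 (class 1): distance = 0
Point 3 (class 0): distance = 7
Point 3 (class 0): distance = 7
K=3 nearest neighbors: classes = [1, 0, 0]
Votes for class 1: 1 / 3
Majority vote => class 0

0


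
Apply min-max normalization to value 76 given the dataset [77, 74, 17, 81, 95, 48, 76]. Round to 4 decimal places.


Min = 17, Max = 95
Range = 95 - 17 = 78
Scaled = (x - min) / (max - min)
= (76 - 17) / 78
= 59 / 78
= 0.7564

0.7564


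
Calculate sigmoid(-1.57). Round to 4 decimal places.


sigmoid(z) = 1 / (1 + exp(-z))
exp(-(-1.57)) = exp(1.57) = 4.8066
1 + 4.8066 = 5.8066
1 / 5.8066 = 0.1722

0.1722


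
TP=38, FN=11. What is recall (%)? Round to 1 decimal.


Recall = TP / (TP + FN) * 100
= 38 / (38 + 11)
= 38 / 49
= 0.7755
= 77.6%

77.6


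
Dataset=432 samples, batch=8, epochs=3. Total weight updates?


Iterations per epoch = 432 / 8 = 54
Total updates = iterations_per_epoch * epochs
= 54 * 3
= 162

162


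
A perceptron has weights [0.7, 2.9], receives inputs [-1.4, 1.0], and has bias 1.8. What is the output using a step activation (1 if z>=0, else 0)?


z = w . x + b
= 0.7*-1.4 + 2.9*1.0 + 1.8
= -0.98 + 2.9 + 1.8
= 1.92 + 1.8
= 3.72
Since z = 3.72 >= 0, output = 1

1


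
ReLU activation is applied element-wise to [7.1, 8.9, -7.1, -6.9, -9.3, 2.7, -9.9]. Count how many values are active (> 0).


ReLU(x) = max(0, x) for each element:
ReLU(7.1) = 7.1
ReLU(8.9) = 8.9
ReLU(-7.1) = 0
ReLU(-6.9) = 0
ReLU(-9.3) = 0
ReLU(2.7) = 2.7
ReLU(-9.9) = 0
Active neurons (>0): 3

3


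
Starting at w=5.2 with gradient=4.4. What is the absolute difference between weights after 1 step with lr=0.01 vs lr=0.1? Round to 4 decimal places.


With lr=0.01: w_new = 5.2 - 0.01 * 4.4 = 5.156
With lr=0.1: w_new = 5.2 - 0.1 * 4.4 = 4.76
Absolute difference = |5.156 - 4.76|
= 0.3960

0.3960


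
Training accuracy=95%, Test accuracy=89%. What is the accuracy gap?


Gap = train_accuracy - test_accuracy
= 95 - 89
= 6%
This moderate gap may indicate mild overfitting.

6


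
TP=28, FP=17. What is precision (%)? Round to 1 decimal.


Precision = TP / (TP + FP) * 100
= 28 / (28 + 17)
= 28 / 45
= 0.6222
= 62.2%

62.2


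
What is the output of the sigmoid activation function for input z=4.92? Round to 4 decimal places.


sigmoid(z) = 1 / (1 + exp(-z))
exp(-(4.92)) = exp(-4.92) = 0.0073
1 + 0.0073 = 1.0073
1 / 1.0073 = 0.9928

0.9928


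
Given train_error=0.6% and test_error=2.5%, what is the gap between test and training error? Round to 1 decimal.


Generalization gap = test_error - train_error
= 2.5 - 0.6
= 1.9%
A small gap suggests good generalization.

1.9


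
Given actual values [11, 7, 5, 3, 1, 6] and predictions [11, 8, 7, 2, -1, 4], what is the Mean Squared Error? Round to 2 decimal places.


Differences: [0, -1, -2, 1, 2, 2]
Squared errors: [0, 1, 4, 1, 4, 4]
Sum of squared errors = 14
MSE = 14 / 6 = 2.33

2.33


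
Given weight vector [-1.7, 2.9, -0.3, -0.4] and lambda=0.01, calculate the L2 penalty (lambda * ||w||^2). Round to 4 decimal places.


Squaring each weight:
(-1.7)^2 = 2.89
2.9^2 = 8.41
(-0.3)^2 = 0.09
(-0.4)^2 = 0.16
Sum of squares = 11.55
Penalty = 0.01 * 11.55 = 0.1155

0.1155


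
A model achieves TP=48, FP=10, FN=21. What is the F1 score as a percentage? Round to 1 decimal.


Precision = TP / (TP + FP) = 48 / 58 = 0.8276
Recall = TP / (TP + FN) = 48 / 69 = 0.6957
F1 = 2 * P * R / (P + R)
= 2 * 0.8276 * 0.6957 / (0.8276 + 0.6957)
= 1.1514 / 1.5232
= 0.7559
As percentage: 75.6%

75.6


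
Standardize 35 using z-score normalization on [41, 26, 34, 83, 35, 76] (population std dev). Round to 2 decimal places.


Mean = (41 + 26 + 34 + 83 + 35 + 76) / 6 = 49.1667
Variance = sum((x_i - mean)^2) / n = 483.1389
Std = sqrt(483.1389) = 21.9804
Z = (x - mean) / std
= (35 - 49.1667) / 21.9804
= -14.1667 / 21.9804
= -0.64

-0.64


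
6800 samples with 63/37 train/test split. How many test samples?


Train samples = 6800 * 63% = 4284
Test samples = 6800 - 4284
= 2516

2516


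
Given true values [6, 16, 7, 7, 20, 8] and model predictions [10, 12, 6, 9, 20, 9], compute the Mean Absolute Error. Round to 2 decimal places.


Absolute errors: [4, 4, 1, 2, 0, 1]
Sum of absolute errors = 12
MAE = 12 / 6 = 2.00

2.00


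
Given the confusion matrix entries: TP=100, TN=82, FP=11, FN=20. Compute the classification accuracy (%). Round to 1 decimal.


Accuracy = (TP + TN) / (TP + TN + FP + FN) * 100
= (100 + 82) / (100 + 82 + 11 + 20)
= 182 / 213
= 0.8545
= 85.4%

85.4


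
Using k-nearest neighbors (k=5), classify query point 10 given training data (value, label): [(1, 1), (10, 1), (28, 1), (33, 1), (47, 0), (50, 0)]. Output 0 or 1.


Distances from query 10:
Point 10 (class 1): distance = 0
Point 1 (class 1): distance = 9
Point 28 (class 1): distance = 18
Point 33 (class 1): distance = 23
Point 47 (class 0): distance = 37
K=5 nearest neighbors: classes = [1, 1, 1, 1, 0]
Votes for class 1: 4 / 5
Majority vote => class 1

1


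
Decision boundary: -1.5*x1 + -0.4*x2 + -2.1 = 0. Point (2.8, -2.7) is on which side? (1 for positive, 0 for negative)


Compute -1.5 * 2.8 + -0.4 * -2.7 + -2.1
= -4.2 + 1.08 + -2.1
= -5.22
Since -5.22 < 0, the point is on the negative side.

0


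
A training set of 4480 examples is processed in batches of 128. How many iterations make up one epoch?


Iterations per epoch = dataset_size / batch_size
= 4480 / 128
= 35

35


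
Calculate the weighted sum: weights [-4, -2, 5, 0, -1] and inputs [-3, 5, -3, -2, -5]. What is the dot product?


Element-wise products:
-4 * -3 = 12
-2 * 5 = -10
5 * -3 = -15
0 * -2 = 0
-1 * -5 = 5
Sum = 12 + -10 + -15 + 0 + 5
= -8

-8


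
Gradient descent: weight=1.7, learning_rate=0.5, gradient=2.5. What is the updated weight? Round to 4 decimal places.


w_new = w_old - lr * gradient
= 1.7 - 0.5 * 2.5
= 1.7 - (1.25)
= 0.4500

0.4500


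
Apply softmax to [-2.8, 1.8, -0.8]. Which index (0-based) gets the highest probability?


Softmax is a monotonic transformation, so it preserves the argmax.
We need to find the index of the maximum logit.
Index 0: -2.8
Index 1: 1.8
Index 2: -0.8
Maximum logit = 1.8 at index 1

1


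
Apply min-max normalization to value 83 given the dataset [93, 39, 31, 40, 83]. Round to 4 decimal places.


Min = 31, Max = 93
Range = 93 - 31 = 62
Scaled = (x - min) / (max - min)
= (83 - 31) / 62
= 52 / 62
= 0.8387

0.8387


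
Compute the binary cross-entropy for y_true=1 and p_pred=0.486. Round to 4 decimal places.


For y=1: Loss = -log(p)
= -log(0.486)
= -(-0.7215)
= 0.7215

0.7215


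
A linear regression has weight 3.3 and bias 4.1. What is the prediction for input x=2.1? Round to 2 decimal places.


y = 3.3 * 2.1 + (4.1)
= 6.93 + (4.1)
= 11.03

11.03


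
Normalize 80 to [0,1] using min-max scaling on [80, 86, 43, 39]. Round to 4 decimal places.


Min = 39, Max = 86
Range = 86 - 39 = 47
Scaled = (x - min) / (max - min)
= (80 - 39) / 47
= 41 / 47
= 0.8723

0.8723


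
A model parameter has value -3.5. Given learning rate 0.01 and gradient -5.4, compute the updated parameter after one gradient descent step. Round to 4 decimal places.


w_new = w_old - lr * gradient
= -3.5 - 0.01 * -5.4
= -3.5 - (-0.054)
= -3.4460

-3.4460


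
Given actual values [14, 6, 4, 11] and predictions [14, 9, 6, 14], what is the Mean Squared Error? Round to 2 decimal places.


Differences: [0, -3, -2, -3]
Squared errors: [0, 9, 4, 9]
Sum of squared errors = 22
MSE = 22 / 4 = 5.50

5.50


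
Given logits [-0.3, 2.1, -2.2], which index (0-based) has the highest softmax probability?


Softmax is a monotonic transformation, so it preserves the argmax.
We need to find the index of the maximum logit.
Index 0: -0.3
Index 1: 2.1
Index 2: -2.2
Maximum logit = 2.1 at index 1

1


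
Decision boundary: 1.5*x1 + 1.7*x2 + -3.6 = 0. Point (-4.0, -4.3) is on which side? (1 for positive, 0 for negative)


Compute 1.5 * -4.0 + 1.7 * -4.3 + -3.6
= -6.0 + -7.31 + -3.6
= -16.91
Since -16.91 < 0, the point is on the negative side.

0


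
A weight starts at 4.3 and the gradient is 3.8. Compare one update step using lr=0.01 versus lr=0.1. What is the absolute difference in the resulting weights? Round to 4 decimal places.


With lr=0.01: w_new = 4.3 - 0.01 * 3.8 = 4.262
With lr=0.1: w_new = 4.3 - 0.1 * 3.8 = 3.92
Absolute difference = |4.262 - 3.92|
= 0.3420

0.3420


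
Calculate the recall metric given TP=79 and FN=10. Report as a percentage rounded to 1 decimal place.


Recall = TP / (TP + FN) * 100
= 79 / (79 + 10)
= 79 / 89
= 0.8876
= 88.8%

88.8


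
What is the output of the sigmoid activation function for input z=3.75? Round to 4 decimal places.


sigmoid(z) = 1 / (1 + exp(-z))
exp(-(3.75)) = exp(-3.75) = 0.0235
1 + 0.0235 = 1.0235
1 / 1.0235 = 0.9770

0.9770


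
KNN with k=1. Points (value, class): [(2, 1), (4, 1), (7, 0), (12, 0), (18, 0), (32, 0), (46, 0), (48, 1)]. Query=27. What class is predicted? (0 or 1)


Distances from query 27:
Point 32 (class 0): distance = 5
K=1 nearest neighbors: classes = [0]
Votes for class 1: 0 / 1
Majority vote => class 0

0


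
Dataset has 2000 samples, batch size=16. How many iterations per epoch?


Iterations per epoch = dataset_size / batch_size
= 2000 / 16
= 125

125


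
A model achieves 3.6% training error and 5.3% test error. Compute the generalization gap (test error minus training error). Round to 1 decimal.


Generalization gap = test_error - train_error
= 5.3 - 3.6
= 1.7%
A small gap suggests good generalization.

1.7


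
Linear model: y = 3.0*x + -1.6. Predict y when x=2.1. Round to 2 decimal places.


y = 3.0 * 2.1 + (-1.6)
= 6.3 + (-1.6)
= 4.70

4.70


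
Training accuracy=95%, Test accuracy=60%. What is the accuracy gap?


Gap = train_accuracy - test_accuracy
= 95 - 60
= 35%
This large gap strongly indicates overfitting.

35


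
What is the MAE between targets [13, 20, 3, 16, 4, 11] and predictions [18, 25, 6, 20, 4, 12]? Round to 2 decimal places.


Absolute errors: [5, 5, 3, 4, 0, 1]
Sum of absolute errors = 18
MAE = 18 / 6 = 3.00

3.00


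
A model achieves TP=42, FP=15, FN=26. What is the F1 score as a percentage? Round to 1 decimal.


Precision = TP / (TP + FP) = 42 / 57 = 0.7368
Recall = TP / (TP + FN) = 42 / 68 = 0.6176
F1 = 2 * P * R / (P + R)
= 2 * 0.7368 * 0.6176 / (0.7368 + 0.6176)
= 0.9102 / 1.3545
= 0.672
As percentage: 67.2%

67.2


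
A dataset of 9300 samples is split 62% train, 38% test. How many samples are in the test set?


Train samples = 9300 * 62% = 5766
Test samples = 9300 - 5766
= 3534

3534


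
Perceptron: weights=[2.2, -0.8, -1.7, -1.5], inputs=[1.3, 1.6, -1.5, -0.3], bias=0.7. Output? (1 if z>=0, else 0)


z = w . x + b
= 2.2*1.3 + -0.8*1.6 + -1.7*-1.5 + -1.5*-0.3 + 0.7
= 2.86 + -1.28 + 2.55 + 0.45 + 0.7
= 4.58 + 0.7
= 5.28
Since z = 5.28 >= 0, output = 1

1


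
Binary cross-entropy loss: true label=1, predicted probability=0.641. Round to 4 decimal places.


For y=1: Loss = -log(p)
= -log(0.641)
= -(-0.4447)
= 0.4447

0.4447


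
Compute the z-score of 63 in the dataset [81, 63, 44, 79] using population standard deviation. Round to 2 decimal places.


Mean = (81 + 63 + 44 + 79) / 4 = 66.75
Variance = sum((x_i - mean)^2) / n = 221.1875
Std = sqrt(221.1875) = 14.8724
Z = (x - mean) / std
= (63 - 66.75) / 14.8724
= -3.75 / 14.8724
= -0.25

-0.25


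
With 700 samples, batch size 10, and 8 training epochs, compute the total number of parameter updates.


Iterations per epoch = 700 / 10 = 70
Total updates = iterations_per_epoch * epochs
= 70 * 8
= 560

560


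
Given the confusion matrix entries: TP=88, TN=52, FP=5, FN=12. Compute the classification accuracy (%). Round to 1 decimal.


Accuracy = (TP + TN) / (TP + TN + FP + FN) * 100
= (88 + 52) / (88 + 52 + 5 + 12)
= 140 / 157
= 0.8917
= 89.2%

89.2


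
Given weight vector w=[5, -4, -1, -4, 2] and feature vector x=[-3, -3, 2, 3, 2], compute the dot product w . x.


Element-wise products:
5 * -3 = -15
-4 * -3 = 12
-1 * 2 = -2
-4 * 3 = -12
2 * 2 = 4
Sum = -15 + 12 + -2 + -12 + 4
= -13

-13


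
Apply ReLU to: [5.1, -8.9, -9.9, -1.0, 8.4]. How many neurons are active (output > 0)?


ReLU(x) = max(0, x) for each element:
ReLU(5.1) = 5.1
ReLU(-8.9) = 0
ReLU(-9.9) = 0
ReLU(-1.0) = 0
ReLU(8.4) = 8.4
Active neurons (>0): 2

2


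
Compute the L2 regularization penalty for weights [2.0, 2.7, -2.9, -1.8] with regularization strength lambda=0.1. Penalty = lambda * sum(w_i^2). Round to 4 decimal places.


Squaring each weight:
2.0^2 = 4.0
2.7^2 = 7.29
(-2.9)^2 = 8.41
(-1.8)^2 = 3.24
Sum of squares = 22.94
Penalty = 0.1 * 22.94 = 2.2940

2.2940


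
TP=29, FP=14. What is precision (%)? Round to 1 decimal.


Precision = TP / (TP + FP) * 100
= 29 / (29 + 14)
= 29 / 43
= 0.6744
= 67.4%

67.4


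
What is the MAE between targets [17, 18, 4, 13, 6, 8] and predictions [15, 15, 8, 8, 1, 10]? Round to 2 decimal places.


Absolute errors: [2, 3, 4, 5, 5, 2]
Sum of absolute errors = 21
MAE = 21 / 6 = 3.50

3.50


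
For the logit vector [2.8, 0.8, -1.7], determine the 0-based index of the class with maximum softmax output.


Softmax is a monotonic transformation, so it preserves the argmax.
We need to find the index of the maximum logit.
Index 0: 2.8
Index 1: 0.8
Index 2: -1.7
Maximum logit = 2.8 at index 0

0


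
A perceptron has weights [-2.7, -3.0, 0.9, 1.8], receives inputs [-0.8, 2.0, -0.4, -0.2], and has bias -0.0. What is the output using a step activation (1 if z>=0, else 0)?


z = w . x + b
= -2.7*-0.8 + -3.0*2.0 + 0.9*-0.4 + 1.8*-0.2 + -0.0
= 2.16 + -6.0 + -0.36 + -0.36 + -0.0
= -4.56 + -0.0
= -4.56
Since z = -4.56 < 0, output = 0

0


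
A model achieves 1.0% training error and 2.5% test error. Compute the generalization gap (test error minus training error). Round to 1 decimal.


Generalization gap = test_error - train_error
= 2.5 - 1.0
= 1.5%
A small gap suggests good generalization.

1.5


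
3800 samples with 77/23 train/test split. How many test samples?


Train samples = 3800 * 77% = 2926
Test samples = 3800 - 2926
= 874

874


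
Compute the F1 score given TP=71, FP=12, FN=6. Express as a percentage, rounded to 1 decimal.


Precision = TP / (TP + FP) = 71 / 83 = 0.8554
Recall = TP / (TP + FN) = 71 / 77 = 0.9221
F1 = 2 * P * R / (P + R)
= 2 * 0.8554 * 0.9221 / (0.8554 + 0.9221)
= 1.5775 / 1.7775
= 0.8875
As percentage: 88.8%

88.8


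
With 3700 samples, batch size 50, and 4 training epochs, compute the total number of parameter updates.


Iterations per epoch = 3700 / 50 = 74
Total updates = iterations_per_epoch * epochs
= 74 * 4
= 296

296


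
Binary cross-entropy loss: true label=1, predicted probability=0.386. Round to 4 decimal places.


For y=1: Loss = -log(p)
= -log(0.386)
= -(-0.9519)
= 0.9519

0.9519


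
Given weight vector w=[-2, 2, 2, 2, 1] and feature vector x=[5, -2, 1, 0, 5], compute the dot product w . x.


Element-wise products:
-2 * 5 = -10
2 * -2 = -4
2 * 1 = 2
2 * 0 = 0
1 * 5 = 5
Sum = -10 + -4 + 2 + 0 + 5
= -7

-7


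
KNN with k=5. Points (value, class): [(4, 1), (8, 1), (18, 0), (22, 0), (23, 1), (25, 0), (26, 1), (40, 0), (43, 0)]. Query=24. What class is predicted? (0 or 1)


Distances from query 24:
Point 25 (class 0): distance = 1
Point 23 (class 1): distance = 1
Point 22 (class 0): distance = 2
Point 26 (class 1): distance = 2
Point 18 (class 0): distance = 6
K=5 nearest neighbors: classes = [0, 1, 0, 1, 0]
Votes for class 1: 2 / 5
Majority vote => class 0

0


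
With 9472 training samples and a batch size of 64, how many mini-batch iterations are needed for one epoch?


Iterations per epoch = dataset_size / batch_size
= 9472 / 64
= 148

148


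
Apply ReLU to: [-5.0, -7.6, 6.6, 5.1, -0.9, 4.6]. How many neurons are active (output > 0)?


ReLU(x) = max(0, x) for each element:
ReLU(-5.0) = 0
ReLU(-7.6) = 0
ReLU(6.6) = 6.6
ReLU(5.1) = 5.1
ReLU(-0.9) = 0
ReLU(4.6) = 4.6
Active neurons (>0): 3

3


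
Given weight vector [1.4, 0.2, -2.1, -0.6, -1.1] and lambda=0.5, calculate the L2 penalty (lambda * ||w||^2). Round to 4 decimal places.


Squaring each weight:
1.4^2 = 1.96
0.2^2 = 0.04
(-2.1)^2 = 4.41
(-0.6)^2 = 0.36
(-1.1)^2 = 1.21
Sum of squares = 7.98
Penalty = 0.5 * 7.98 = 3.9900

3.9900


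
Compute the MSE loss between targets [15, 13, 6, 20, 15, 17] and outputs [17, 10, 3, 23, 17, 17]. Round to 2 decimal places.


Differences: [-2, 3, 3, -3, -2, 0]
Squared errors: [4, 9, 9, 9, 4, 0]
Sum of squared errors = 35
MSE = 35 / 6 = 5.83

5.83


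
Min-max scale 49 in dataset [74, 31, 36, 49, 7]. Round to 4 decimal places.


Min = 7, Max = 74
Range = 74 - 7 = 67
Scaled = (x - min) / (max - min)
= (49 - 7) / 67
= 42 / 67
= 0.6269

0.6269


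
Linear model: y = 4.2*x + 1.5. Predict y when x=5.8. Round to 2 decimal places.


y = 4.2 * 5.8 + (1.5)
= 24.36 + (1.5)
= 25.86

25.86


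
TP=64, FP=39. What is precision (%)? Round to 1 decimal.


Precision = TP / (TP + FP) * 100
= 64 / (64 + 39)
= 64 / 103
= 0.6214
= 62.1%

62.1


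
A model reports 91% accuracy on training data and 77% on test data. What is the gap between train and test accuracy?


Gap = train_accuracy - test_accuracy
= 91 - 77
= 14%
This gap suggests the model is overfitting.

14


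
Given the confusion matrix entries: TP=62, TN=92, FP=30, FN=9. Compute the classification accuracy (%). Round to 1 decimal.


Accuracy = (TP + TN) / (TP + TN + FP + FN) * 100
= (62 + 92) / (62 + 92 + 30 + 9)
= 154 / 193
= 0.7979
= 79.8%

79.8


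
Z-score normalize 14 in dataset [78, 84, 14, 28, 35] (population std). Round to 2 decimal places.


Mean = (78 + 84 + 14 + 28 + 35) / 5 = 47.8
Variance = sum((x_i - mean)^2) / n = 784.16
Std = sqrt(784.16) = 28.0029
Z = (x - mean) / std
= (14 - 47.8) / 28.0029
= -33.8 / 28.0029
= -1.21

-1.21


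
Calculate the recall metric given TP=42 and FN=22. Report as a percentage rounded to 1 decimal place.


Recall = TP / (TP + FN) * 100
= 42 / (42 + 22)
= 42 / 64
= 0.6562
= 65.6%

65.6


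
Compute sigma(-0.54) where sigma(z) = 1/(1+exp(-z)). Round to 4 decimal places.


sigmoid(z) = 1 / (1 + exp(-z))
exp(-(-0.54)) = exp(0.54) = 1.716
1 + 1.716 = 2.716
1 / 2.716 = 0.3682

0.3682


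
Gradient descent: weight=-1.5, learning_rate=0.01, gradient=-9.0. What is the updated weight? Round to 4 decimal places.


w_new = w_old - lr * gradient
= -1.5 - 0.01 * -9.0
= -1.5 - (-0.09)
= -1.4100

-1.4100


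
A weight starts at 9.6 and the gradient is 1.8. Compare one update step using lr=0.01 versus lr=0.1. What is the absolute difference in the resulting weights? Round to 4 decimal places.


With lr=0.01: w_new = 9.6 - 0.01 * 1.8 = 9.582
With lr=0.1: w_new = 9.6 - 0.1 * 1.8 = 9.42
Absolute difference = |9.582 - 9.42|
= 0.1620

0.1620


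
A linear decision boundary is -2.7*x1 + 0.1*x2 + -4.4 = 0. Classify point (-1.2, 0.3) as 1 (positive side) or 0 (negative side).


Compute -2.7 * -1.2 + 0.1 * 0.3 + -4.4
= 3.24 + 0.03 + -4.4
= -1.13
Since -1.13 < 0, the point is on the negative side.

0


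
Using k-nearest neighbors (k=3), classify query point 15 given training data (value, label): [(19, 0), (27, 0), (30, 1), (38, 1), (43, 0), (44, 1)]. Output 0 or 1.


Distances from query 15:
Point 19 (class 0): distance = 4
Point 27 (class 0): distance = 12
Point 30 (class 1): distance = 15
K=3 nearest neighbors: classes = [0, 0, 1]
Votes for class 1: 1 / 3
Majority vote => class 0

0


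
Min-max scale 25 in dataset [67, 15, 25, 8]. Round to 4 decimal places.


Min = 8, Max = 67
Range = 67 - 8 = 59
Scaled = (x - min) / (max - min)
= (25 - 8) / 59
= 17 / 59
= 0.2881

0.2881


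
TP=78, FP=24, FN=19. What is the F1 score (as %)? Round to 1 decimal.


Precision = TP / (TP + FP) = 78 / 102 = 0.7647
Recall = TP / (TP + FN) = 78 / 97 = 0.8041
F1 = 2 * P * R / (P + R)
= 2 * 0.7647 * 0.8041 / (0.7647 + 0.8041)
= 1.2298 / 1.5688
= 0.7839
As percentage: 78.4%

78.4


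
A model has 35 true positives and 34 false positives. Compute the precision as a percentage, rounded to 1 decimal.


Precision = TP / (TP + FP) * 100
= 35 / (35 + 34)
= 35 / 69
= 0.5072
= 50.7%

50.7


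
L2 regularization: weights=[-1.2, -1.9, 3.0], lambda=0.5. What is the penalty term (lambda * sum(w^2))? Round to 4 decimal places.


Squaring each weight:
(-1.2)^2 = 1.44
(-1.9)^2 = 3.61
3.0^2 = 9.0
Sum of squares = 14.05
Penalty = 0.5 * 14.05 = 7.0250

7.0250


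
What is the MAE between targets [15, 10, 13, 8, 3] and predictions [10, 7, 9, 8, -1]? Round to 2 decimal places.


Absolute errors: [5, 3, 4, 0, 4]
Sum of absolute errors = 16
MAE = 16 / 5 = 3.20

3.20


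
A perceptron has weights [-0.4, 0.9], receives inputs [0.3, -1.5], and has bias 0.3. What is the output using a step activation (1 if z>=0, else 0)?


z = w . x + b
= -0.4*0.3 + 0.9*-1.5 + 0.3
= -0.12 + -1.35 + 0.3
= -1.47 + 0.3
= -1.17
Since z = -1.17 < 0, output = 0

0


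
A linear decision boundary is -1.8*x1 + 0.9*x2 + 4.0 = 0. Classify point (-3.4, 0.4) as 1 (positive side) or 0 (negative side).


Compute -1.8 * -3.4 + 0.9 * 0.4 + 4.0
= 6.12 + 0.36 + 4.0
= 10.48
Since 10.48 >= 0, the point is on the positive side.

1


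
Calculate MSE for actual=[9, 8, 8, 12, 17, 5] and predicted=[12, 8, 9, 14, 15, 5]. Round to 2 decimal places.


Differences: [-3, 0, -1, -2, 2, 0]
Squared errors: [9, 0, 1, 4, 4, 0]
Sum of squared errors = 18
MSE = 18 / 6 = 3.00

3.00


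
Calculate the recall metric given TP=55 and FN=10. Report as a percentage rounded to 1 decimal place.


Recall = TP / (TP + FN) * 100
= 55 / (55 + 10)
= 55 / 65
= 0.8462
= 84.6%

84.6


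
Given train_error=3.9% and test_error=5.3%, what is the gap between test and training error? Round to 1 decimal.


Generalization gap = test_error - train_error
= 5.3 - 3.9
= 1.4%
A small gap suggests good generalization.

1.4


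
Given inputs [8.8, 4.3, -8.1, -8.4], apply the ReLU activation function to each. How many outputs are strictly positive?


ReLU(x) = max(0, x) for each element:
ReLU(8.8) = 8.8
ReLU(4.3) = 4.3
ReLU(-8.1) = 0
ReLU(-8.4) = 0
Active neurons (>0): 2

2


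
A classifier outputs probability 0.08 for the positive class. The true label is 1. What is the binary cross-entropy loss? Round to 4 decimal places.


For y=1: Loss = -log(p)
= -log(0.08)
= -(-2.5257)
= 2.5257

2.5257


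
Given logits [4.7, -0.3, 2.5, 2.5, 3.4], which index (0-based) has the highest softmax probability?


Softmax is a monotonic transformation, so it preserves the argmax.
We need to find the index of the maximum logit.
Index 0: 4.7
Index 1: -0.3
Index 2: 2.5
Index 3: 2.5
Index 4: 3.4
Maximum logit = 4.7 at index 0

0


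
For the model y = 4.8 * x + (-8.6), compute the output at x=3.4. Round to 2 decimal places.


y = 4.8 * 3.4 + (-8.6)
= 16.32 + (-8.6)
= 7.72

7.72


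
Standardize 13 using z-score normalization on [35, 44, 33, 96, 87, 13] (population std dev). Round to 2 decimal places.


Mean = (35 + 44 + 33 + 96 + 87 + 13) / 6 = 51.3333
Variance = sum((x_i - mean)^2) / n = 898.8889
Std = sqrt(898.8889) = 29.9815
Z = (x - mean) / std
= (13 - 51.3333) / 29.9815
= -38.3333 / 29.9815
= -1.28

-1.28


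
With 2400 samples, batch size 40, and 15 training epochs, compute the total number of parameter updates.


Iterations per epoch = 2400 / 40 = 60
Total updates = iterations_per_epoch * epochs
= 60 * 15
= 900

900


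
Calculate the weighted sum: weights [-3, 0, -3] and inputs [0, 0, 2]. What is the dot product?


Element-wise products:
-3 * 0 = 0
0 * 0 = 0
-3 * 2 = -6
Sum = 0 + 0 + -6
= -6

-6


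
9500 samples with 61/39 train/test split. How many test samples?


Train samples = 9500 * 61% = 5795
Test samples = 9500 - 5795
= 3705

3705


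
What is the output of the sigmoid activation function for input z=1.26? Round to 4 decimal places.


sigmoid(z) = 1 / (1 + exp(-z))
exp(-(1.26)) = exp(-1.26) = 0.2837
1 + 0.2837 = 1.2837
1 / 1.2837 = 0.7790

0.7790


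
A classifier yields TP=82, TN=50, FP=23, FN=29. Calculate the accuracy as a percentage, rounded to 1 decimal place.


Accuracy = (TP + TN) / (TP + TN + FP + FN) * 100
= (82 + 50) / (82 + 50 + 23 + 29)
= 132 / 184
= 0.7174
= 71.7%

71.7


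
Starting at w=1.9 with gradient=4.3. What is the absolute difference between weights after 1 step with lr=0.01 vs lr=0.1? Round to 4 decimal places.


With lr=0.01: w_new = 1.9 - 0.01 * 4.3 = 1.857
With lr=0.1: w_new = 1.9 - 0.1 * 4.3 = 1.47
Absolute difference = |1.857 - 1.47|
= 0.3870

0.3870


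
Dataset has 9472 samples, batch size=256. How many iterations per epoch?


Iterations per epoch = dataset_size / batch_size
= 9472 / 256
= 37

37


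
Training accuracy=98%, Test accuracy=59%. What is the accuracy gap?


Gap = train_accuracy - test_accuracy
= 98 - 59
= 39%
This large gap strongly indicates overfitting.

39


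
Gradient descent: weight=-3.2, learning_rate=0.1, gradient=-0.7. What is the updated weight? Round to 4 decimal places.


w_new = w_old - lr * gradient
= -3.2 - 0.1 * -0.7
= -3.2 - (-0.07)
= -3.1300

-3.1300


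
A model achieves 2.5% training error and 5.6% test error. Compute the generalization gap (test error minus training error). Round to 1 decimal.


Generalization gap = test_error - train_error
= 5.6 - 2.5
= 3.1%
A moderate gap.

3.1


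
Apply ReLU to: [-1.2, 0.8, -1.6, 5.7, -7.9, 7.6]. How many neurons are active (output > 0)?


ReLU(x) = max(0, x) for each element:
ReLU(-1.2) = 0
ReLU(0.8) = 0.8
ReLU(-1.6) = 0
ReLU(5.7) = 5.7
ReLU(-7.9) = 0
ReLU(7.6) = 7.6
Active neurons (>0): 3

3


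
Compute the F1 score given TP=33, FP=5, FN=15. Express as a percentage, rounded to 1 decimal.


Precision = TP / (TP + FP) = 33 / 38 = 0.8684
Recall = TP / (TP + FN) = 33 / 48 = 0.6875
F1 = 2 * P * R / (P + R)
= 2 * 0.8684 * 0.6875 / (0.8684 + 0.6875)
= 1.1941 / 1.5559
= 0.7674
As percentage: 76.7%

76.7


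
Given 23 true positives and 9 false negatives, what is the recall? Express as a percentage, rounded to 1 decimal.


Recall = TP / (TP + FN) * 100
= 23 / (23 + 9)
= 23 / 32
= 0.7188
= 71.9%

71.9


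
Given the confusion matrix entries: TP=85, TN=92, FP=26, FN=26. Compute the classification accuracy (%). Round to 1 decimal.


Accuracy = (TP + TN) / (TP + TN + FP + FN) * 100
= (85 + 92) / (85 + 92 + 26 + 26)
= 177 / 229
= 0.7729
= 77.3%

77.3


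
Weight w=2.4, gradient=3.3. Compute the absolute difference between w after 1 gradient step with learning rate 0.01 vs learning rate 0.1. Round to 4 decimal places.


With lr=0.01: w_new = 2.4 - 0.01 * 3.3 = 2.367
With lr=0.1: w_new = 2.4 - 0.1 * 3.3 = 2.07
Absolute difference = |2.367 - 2.07|
= 0.2970

0.2970


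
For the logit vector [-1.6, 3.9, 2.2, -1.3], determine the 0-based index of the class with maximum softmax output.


Softmax is a monotonic transformation, so it preserves the argmax.
We need to find the index of the maximum logit.
Index 0: -1.6
Index 1: 3.9
Index 2: 2.2
Index 3: -1.3
Maximum logit = 3.9 at index 1

1


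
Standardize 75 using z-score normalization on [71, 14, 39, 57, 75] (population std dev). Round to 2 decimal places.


Mean = (71 + 14 + 39 + 57 + 75) / 5 = 51.2
Variance = sum((x_i - mean)^2) / n = 504.96
Std = sqrt(504.96) = 22.4713
Z = (x - mean) / std
= (75 - 51.2) / 22.4713
= 23.8 / 22.4713
= 1.06

1.06


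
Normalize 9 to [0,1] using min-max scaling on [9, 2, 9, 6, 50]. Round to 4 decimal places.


Min = 2, Max = 50
Range = 50 - 2 = 48
Scaled = (x - min) / (max - min)
= (9 - 2) / 48
= 7 / 48
= 0.1458

0.1458


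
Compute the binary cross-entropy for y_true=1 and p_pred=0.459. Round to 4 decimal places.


For y=1: Loss = -log(p)
= -log(0.459)
= -(-0.7787)
= 0.7787

0.7787


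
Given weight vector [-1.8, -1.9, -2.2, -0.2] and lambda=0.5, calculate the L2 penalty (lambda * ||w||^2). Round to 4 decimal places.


Squaring each weight:
(-1.8)^2 = 3.24
(-1.9)^2 = 3.61
(-2.2)^2 = 4.84
(-0.2)^2 = 0.04
Sum of squares = 11.73
Penalty = 0.5 * 11.73 = 5.8650

5.8650


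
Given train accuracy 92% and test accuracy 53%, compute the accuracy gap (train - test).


Gap = train_accuracy - test_accuracy
= 92 - 53
= 39%
This large gap strongly indicates overfitting.

39


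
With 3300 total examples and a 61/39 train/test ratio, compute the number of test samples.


Train samples = 3300 * 61% = 2013
Test samples = 3300 - 2013
= 1287

1287


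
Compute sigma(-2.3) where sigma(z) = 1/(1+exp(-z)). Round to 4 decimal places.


sigmoid(z) = 1 / (1 + exp(-z))
exp(-(-2.3)) = exp(2.3) = 9.9742
1 + 9.9742 = 10.9742
1 / 10.9742 = 0.0911

0.0911


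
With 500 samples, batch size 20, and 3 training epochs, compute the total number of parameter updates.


Iterations per epoch = 500 / 20 = 25
Total updates = iterations_per_epoch * epochs
= 25 * 3
= 75

75
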